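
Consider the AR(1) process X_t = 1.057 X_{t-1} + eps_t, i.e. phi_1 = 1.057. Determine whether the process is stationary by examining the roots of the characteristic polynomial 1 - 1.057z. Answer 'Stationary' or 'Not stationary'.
\text{Not stationary}

The AR(p) characteristic polynomial is P(z) = 1 - 1.057z.
Stationarity requires all roots to lie outside the unit circle, i.e. |z| > 1 for every root.
This is linear in z: 1 + (-1.057) z = 0  =>  z = -1/(-1.057) = 0.946074,  |z| = 0.946074.
Moduli of all roots: 0.9461.
All moduli strictly greater than 1? No.
Verdict: Not stationary.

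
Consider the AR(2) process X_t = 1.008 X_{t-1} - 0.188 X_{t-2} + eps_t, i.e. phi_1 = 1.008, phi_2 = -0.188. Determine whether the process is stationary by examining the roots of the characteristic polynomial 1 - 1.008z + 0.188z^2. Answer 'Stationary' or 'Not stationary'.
\text{Stationary}

The AR(p) characteristic polynomial is P(z) = 1 - 1.008z + 0.188z^2.
Stationarity requires all roots to lie outside the unit circle, i.e. |z| > 1 for every root.
Set 1 + (-1.008) z + (0.188) z^2 = 0, i.e. a z^2 + b z + c = 0 with a = 0.188, b = -1.008, c = 1.
Discriminant D = b^2 - 4ac = (-1.008)^2 - 4*(0.188)*1 = 1.016064 - (0.752) = 0.264064.
D >= 0, so the roots are real: z = (-b +/- sqrt(D)) / (2a) = (1.008 +/- 0.513872) / (0.376).
  z_1 = (1.008 + 0.513872) / (0.376) = 4.0475,   |z_1| = 4.0475.
  z_2 = (1.008 - 0.513872) / (0.376) = 1.3142,   |z_2| = 1.3142.
Moduli of all roots: 4.0475, 1.3142.
All moduli strictly greater than 1? Yes.
Verdict: Stationary.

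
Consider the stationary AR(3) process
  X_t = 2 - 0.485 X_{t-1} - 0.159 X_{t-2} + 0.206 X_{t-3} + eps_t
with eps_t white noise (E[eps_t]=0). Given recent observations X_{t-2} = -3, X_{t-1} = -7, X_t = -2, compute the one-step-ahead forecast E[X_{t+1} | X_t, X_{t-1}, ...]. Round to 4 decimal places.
E[X_{t+1} \mid \mathcal F_t] = 3.4650

For an AR(p) model X_t = c + sum_i phi_i X_{t-i} + eps_t, the
one-step-ahead conditional mean is
  E[X_{t+1} | X_t, ...] = c + sum_i phi_i X_{t+1-i}.
Substitute known values:
  E[X_{t+1} | ...] = 2 + (-0.485) * (-2) + (-0.159) * (-7) + (0.206) * (-3)
                   = 3.4650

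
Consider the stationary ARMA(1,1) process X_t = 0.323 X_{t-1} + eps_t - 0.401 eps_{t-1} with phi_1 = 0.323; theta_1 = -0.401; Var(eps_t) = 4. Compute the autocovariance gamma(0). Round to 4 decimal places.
\gamma(0) = 4.0272

Multiply the model equation by X_{t-k} and take expectations. With theta_0 = psi_0 = 1 and psi_j the MA(infinity) weights, this gives
  gamma(k) - sum_i phi_i gamma(k-i) = c_k,
  c_k = sigma^2 * sum_{j=k..q} theta_j psi_{j-k}   (c_k = 0 for k > q),
using gamma(-m) = gamma(m).
psi-weights needed (psi_j = theta_j + sum_i phi_i psi_{j-i}):
  psi_1 = theta_1 + phi_1 = -0.401 + (0.323) = -0.078
Right-hand sides:
  c_0 = sigma^2 (1 + theta_1 psi_1) = 4 * (1 + (-0.401)(-0.078)) = 4 * 1.031278 = 4.125112
  c_1 = sigma^2 theta_1 = 4 * (-0.401) = -1.604
  c_2 = 0
Equations for k = 0 and k = 1 (AR order 1):
  gamma(0) = phi_1 gamma(1) + c_0
  gamma(1) = phi_1 gamma(0) + c_1
Substituting the second into the first: gamma(0) (1 - phi_1^2) = c_0 + phi_1 c_1, so
  gamma(0) = (c_0 + phi_1 c_1) / (1 - phi_1^2) = (4.125112 + (0.323)(-1.604)) / (1 - (0.323)^2) = 3.60702 / 0.895671 = 4.027171.
Therefore gamma(0) = 4.0272 (to 4 decimal places).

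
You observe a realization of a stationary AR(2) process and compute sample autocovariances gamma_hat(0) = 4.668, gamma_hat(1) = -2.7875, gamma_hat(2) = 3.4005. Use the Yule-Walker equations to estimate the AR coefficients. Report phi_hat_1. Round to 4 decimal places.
\hat\phi_{1} = -0.2520

The Yule-Walker equations for an AR(p) process read, in matrix form,
  Gamma_p phi = r_p,   with   (Gamma_p)_{ij} = gamma(|i - j|),
                       (r_p)_i = gamma(i),   i,j = 1..p.
Substitute the sample gammas (Toeplitz matrix and right-hand side of size 2):
  Gamma_p = [[4.668, -2.7875], [-2.7875, 4.668]]
  r_p     = [-2.7875, 3.4005]
Written out:
  4.668 phi_1 - 2.7875 phi_2 = -2.7875
  -2.7875 phi_1 + 4.668 phi_2 = 3.4005
Solve by Cramer's rule:
  det = gamma(0)^2 - gamma(1)^2 = (4.668)^2 - (-2.7875)^2 = 21.790224 - 7.77015625 = 14.02006775
  phi_hat_1 = [gamma(1) gamma(0) - gamma(1) gamma(2)] / det = [(-2.7875)(4.668) - (-2.7875)(3.4005)] / 14.02006775 = -3.53315625 / 14.02006775 = -0.252
  phi_hat_2 = [gamma(0) gamma(2) - gamma(1)^2] / det = [(4.668)(3.4005) - (-2.7875)^2] / 14.02006775 = 8.10337775 / 14.02006775 = 0.578
So phi_hat = [-0.2520, 0.5780].
Therefore phi_hat_1 = -0.2520.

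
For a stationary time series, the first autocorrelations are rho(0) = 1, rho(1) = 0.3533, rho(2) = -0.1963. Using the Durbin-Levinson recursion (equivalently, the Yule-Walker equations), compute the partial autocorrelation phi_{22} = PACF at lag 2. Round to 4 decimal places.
\phi_{22} = -0.3669

The PACF at lag k is phi_{kk}, the last component of the solution
to the Yule-Walker system G_k phi = r_k where
  (G_k)_{ij} = rho(|i - j|), (r_k)_i = rho(i), i,j = 1..k.
Equivalently, Durbin-Levinson gives phi_{kk} iteratively:
  phi_{11} = rho(1)
  phi_{kk} = [rho(k) - sum_{j=1..k-1} phi_{k-1,j} rho(k-j)]
            / [1 - sum_{j=1..k-1} phi_{k-1,j} rho(j)],
  phi_{k,j} = phi_{k-1,j} - phi_{kk} phi_{k-1,k-j},  j = 1..k-1.
Step k = 1:
  phi_11 = rho(1) = 0.3533.
Step k = 2:
  phi_22 = [rho(2) - phi_11 rho(1)] / [1 - phi_11 rho(1)] = [-0.1963 - (0.3533)(0.3533)] / [1 - (0.3533)(0.3533)]
         = -0.32112089 / 0.87517911 = -0.3669.
Therefore phi_{22} = -0.3669.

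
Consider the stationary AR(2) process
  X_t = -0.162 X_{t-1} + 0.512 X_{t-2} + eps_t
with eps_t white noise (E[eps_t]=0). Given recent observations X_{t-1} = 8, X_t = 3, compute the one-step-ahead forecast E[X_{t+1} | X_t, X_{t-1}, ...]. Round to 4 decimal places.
E[X_{t+1} \mid \mathcal F_t] = 3.6100

For an AR(p) model X_t = c + sum_i phi_i X_{t-i} + eps_t, the
one-step-ahead conditional mean is
  E[X_{t+1} | X_t, ...] = c + sum_i phi_i X_{t+1-i}.
Substitute known values:
  E[X_{t+1} | ...] = (-0.162) * (3) + (0.512) * (8)
                   = 3.6100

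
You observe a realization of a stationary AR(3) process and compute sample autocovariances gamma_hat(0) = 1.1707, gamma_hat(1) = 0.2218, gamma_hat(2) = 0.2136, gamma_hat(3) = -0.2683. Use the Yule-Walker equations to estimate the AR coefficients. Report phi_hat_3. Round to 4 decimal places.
\hat\phi_{3} = -0.3050

The Yule-Walker equations for an AR(p) process read, in matrix form,
  Gamma_p phi = r_p,   with   (Gamma_p)_{ij} = gamma(|i - j|),
                       (r_p)_i = gamma(i),   i,j = 1..p.
Substitute the sample gammas (Toeplitz matrix and right-hand side of size 3):
  Gamma_p = [[1.1707, 0.2218, 0.2136], [0.2218, 1.1707, 0.2218], [0.2136, 0.2218, 1.1707]]
  r_p     = [0.2218, 0.2136, -0.2683]
Written out (R1..R3):
  (R1) 1.1707 phi_1 + 0.2218 phi_2 + 0.2136 phi_3 = 0.2218
  (R2) 0.2218 phi_1 + 1.1707 phi_2 + 0.2218 phi_3 = 0.2136
  (R3) 0.2136 phi_1 + 0.2218 phi_2 + 1.1707 phi_3 = -0.2683
Gaussian elimination:
  R2 <- R2 - (0.2218/1.1707) R1 = R2 - (0.189459) R1:  1.128678 phi_2 + 0.181331 phi_3 = 0.171578
  R3 <- R3 - (0.2136/1.1707) R1 = R3 - (0.182455) R1:  0.181331 phi_2 + 1.131728 phi_3 = -0.308769
  R3 <- R3 - (0.181331/1.128678) R2 = R3 - (0.160658) R2:  1.102595 phi_3 = -0.336334
Back-substitution:
  phi_hat_3 = -0.336334 / 1.102595 = -0.305038
  phi_hat_2 = (0.171578 - (0.181331)(-0.305038)) / 1.128678 = 0.201024
  phi_hat_1 = (0.2218 - (0.2218)(0.201024) - (0.2136)(-0.305038)) / 1.1707 = 0.207029
So phi_hat = [0.2070, 0.2010, -0.3050].
Therefore phi_hat_3 = -0.3050.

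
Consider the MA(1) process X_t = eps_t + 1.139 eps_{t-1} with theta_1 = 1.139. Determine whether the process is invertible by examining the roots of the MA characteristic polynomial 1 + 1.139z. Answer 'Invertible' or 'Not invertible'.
\text{Not invertible}

The MA(q) characteristic polynomial is P(z) = 1 + 1.139z.
Invertibility requires all roots to lie outside the unit circle, i.e. |z| > 1 for every root.
This is linear in z: 1 + (1.139) z = 0  =>  z = -1/(1.139) = -0.877963,  |z| = 0.877963.
Moduli of all roots: 0.8780.
All moduli strictly greater than 1? No.
Verdict: Not invertible.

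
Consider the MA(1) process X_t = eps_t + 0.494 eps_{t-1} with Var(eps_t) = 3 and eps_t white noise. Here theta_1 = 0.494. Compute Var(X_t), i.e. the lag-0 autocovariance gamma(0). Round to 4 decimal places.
\gamma(0) = 3.7321

For an MA(q) process X_t = eps_t + sum_i theta_i eps_{t-i} with
Var(eps_t) = sigma^2, the variance is
  gamma(0) = sigma^2 * (1 + sum_i theta_i^2).
  sum_i theta_i^2 = (0.494)^2 = 0.244036.
  gamma(0) = 3 * (1 + 0.244036) = 3 * 1.244036 = 3.732108, which rounds to 3.7321.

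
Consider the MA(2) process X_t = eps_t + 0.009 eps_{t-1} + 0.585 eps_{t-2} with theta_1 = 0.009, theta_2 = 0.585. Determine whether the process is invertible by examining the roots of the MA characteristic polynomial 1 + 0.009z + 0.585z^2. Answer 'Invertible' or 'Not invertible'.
\text{Invertible}

The MA(q) characteristic polynomial is P(z) = 1 + 0.009z + 0.585z^2.
Invertibility requires all roots to lie outside the unit circle, i.e. |z| > 1 for every root.
Set 1 + (0.009) z + (0.585) z^2 = 0, i.e. a z^2 + b z + c = 0 with a = 0.585, b = 0.009, c = 1.
Discriminant D = b^2 - 4ac = (0.009)^2 - 4*(0.585)*1 = 0.000081 - (2.34) = -2.339919.
D < 0, so the roots are the complex-conjugate pair z = (-b +/- i sqrt(-D)) / (2a) = -0.0077 +/- 1.3074i.
For a conjugate pair |z|^2 = z * conj(z) = (product of roots) = c/a = 1/(0.585) = 1.709402, so |z| = sqrt(1.709402) = 1.3074 for both roots.
Moduli of all roots: 1.3074, 1.3074.
All moduli strictly greater than 1? Yes.
Verdict: Invertible.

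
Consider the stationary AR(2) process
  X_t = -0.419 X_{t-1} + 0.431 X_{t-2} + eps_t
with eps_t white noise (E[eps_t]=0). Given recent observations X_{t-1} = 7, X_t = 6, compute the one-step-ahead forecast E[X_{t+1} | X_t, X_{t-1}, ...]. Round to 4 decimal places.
E[X_{t+1} \mid \mathcal F_t] = 0.5030

For an AR(p) model X_t = c + sum_i phi_i X_{t-i} + eps_t, the
one-step-ahead conditional mean is
  E[X_{t+1} | X_t, ...] = c + sum_i phi_i X_{t+1-i}.
Substitute known values:
  E[X_{t+1} | ...] = (-0.419) * (6) + (0.431) * (7)
                   = 0.5030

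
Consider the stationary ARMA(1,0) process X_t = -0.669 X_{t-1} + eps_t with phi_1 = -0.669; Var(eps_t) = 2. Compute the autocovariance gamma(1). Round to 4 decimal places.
\gamma(1) = -2.4220

Multiply the model equation by X_{t-k} and take expectations. With theta_0 = psi_0 = 1 and psi_j the MA(infinity) weights, this gives
  gamma(k) - sum_i phi_i gamma(k-i) = c_k,
  c_k = sigma^2 * sum_{j=k..q} theta_j psi_{j-k}   (c_k = 0 for k > q),
using gamma(-m) = gamma(m).
Pure AR (q = 0): c_0 = sigma^2 = 2, c_k = 0 for k >= 1.
Equations for k = 0 and k = 1 (AR order 1):
  gamma(0) = phi_1 gamma(1) + c_0
  gamma(1) = phi_1 gamma(0) + c_1
Substituting the second into the first: gamma(0) (1 - phi_1^2) = c_0 + phi_1 c_1, so
  gamma(0) = c_0 / (1 - phi_1^2) = 2 / (1 - (-0.669)^2) = 2 / 0.552439 = 3.620309.
  gamma(1) = phi_1 gamma(0) = (-0.669)(3.620309) = -2.421987.
Therefore gamma(1) = -2.4220 (to 4 decimal places).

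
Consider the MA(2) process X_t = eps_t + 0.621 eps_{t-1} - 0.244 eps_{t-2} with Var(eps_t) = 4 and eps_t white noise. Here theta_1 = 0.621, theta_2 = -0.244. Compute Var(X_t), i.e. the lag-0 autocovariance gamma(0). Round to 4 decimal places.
\gamma(0) = 5.7807

For an MA(q) process X_t = eps_t + sum_i theta_i eps_{t-i} with
Var(eps_t) = sigma^2, the variance is
  gamma(0) = sigma^2 * (1 + sum_i theta_i^2).
  sum_i theta_i^2 = (0.621)^2 + (-0.244)^2 = 0.385641 + 0.059536 = 0.445177.
  gamma(0) = 4 * (1 + 0.445177) = 4 * 1.445177 = 5.780708, which rounds to 5.7807.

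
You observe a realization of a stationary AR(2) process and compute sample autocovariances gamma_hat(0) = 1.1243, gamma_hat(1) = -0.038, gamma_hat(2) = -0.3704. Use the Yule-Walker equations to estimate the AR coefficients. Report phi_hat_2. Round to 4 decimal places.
\hat\phi_{2} = -0.3310

The Yule-Walker equations for an AR(p) process read, in matrix form,
  Gamma_p phi = r_p,   with   (Gamma_p)_{ij} = gamma(|i - j|),
                       (r_p)_i = gamma(i),   i,j = 1..p.
Substitute the sample gammas (Toeplitz matrix and right-hand side of size 2):
  Gamma_p = [[1.1243, -0.038], [-0.038, 1.1243]]
  r_p     = [-0.038, -0.3704]
Written out:
  1.1243 phi_1 - 0.038 phi_2 = -0.038
  -0.038 phi_1 + 1.1243 phi_2 = -0.3704
Solve by Cramer's rule:
  det = gamma(0)^2 - gamma(1)^2 = (1.1243)^2 - (-0.038)^2 = 1.26405049 - 0.001444 = 1.26260649
  phi_hat_1 = [gamma(1) gamma(0) - gamma(1) gamma(2)] / det = [(-0.038)(1.1243) - (-0.038)(-0.3704)] / 1.26260649 = -0.0567986 / 1.26260649 = -0.045
  phi_hat_2 = [gamma(0) gamma(2) - gamma(1)^2] / det = [(1.1243)(-0.3704) - (-0.038)^2] / 1.26260649 = -0.41788472 / 1.26260649 = -0.331
So phi_hat = [-0.0450, -0.3310].
Therefore phi_hat_2 = -0.3310.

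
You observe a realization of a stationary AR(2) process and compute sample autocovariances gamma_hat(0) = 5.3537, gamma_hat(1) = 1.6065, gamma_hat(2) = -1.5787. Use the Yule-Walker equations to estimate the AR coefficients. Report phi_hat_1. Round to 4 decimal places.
\hat\phi_{1} = 0.4270

The Yule-Walker equations for an AR(p) process read, in matrix form,
  Gamma_p phi = r_p,   with   (Gamma_p)_{ij} = gamma(|i - j|),
                       (r_p)_i = gamma(i),   i,j = 1..p.
Substitute the sample gammas (Toeplitz matrix and right-hand side of size 2):
  Gamma_p = [[5.3537, 1.6065], [1.6065, 5.3537]]
  r_p     = [1.6065, -1.5787]
Written out:
  5.3537 phi_1 + 1.6065 phi_2 = 1.6065
  1.6065 phi_1 + 5.3537 phi_2 = -1.5787
Solve by Cramer's rule:
  det = gamma(0)^2 - gamma(1)^2 = (5.3537)^2 - (1.6065)^2 = 28.66210369 - 2.58084225 = 26.08126144
  phi_hat_1 = [gamma(1) gamma(0) - gamma(1) gamma(2)] / det = [(1.6065)(5.3537) - (1.6065)(-1.5787)] / 26.08126144 = 11.1369006 / 26.08126144 = 0.427
  phi_hat_2 = [gamma(0) gamma(2) - gamma(1)^2] / det = [(5.3537)(-1.5787) - (1.6065)^2] / 26.08126144 = -11.03272844 / 26.08126144 = -0.423
So phi_hat = [0.4270, -0.4230].
Therefore phi_hat_1 = 0.4270.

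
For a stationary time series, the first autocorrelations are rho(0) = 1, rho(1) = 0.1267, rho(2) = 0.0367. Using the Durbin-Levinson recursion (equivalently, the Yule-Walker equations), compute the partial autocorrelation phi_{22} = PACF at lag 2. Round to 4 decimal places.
\phi_{22} = 0.0210

The PACF at lag k is phi_{kk}, the last component of the solution
to the Yule-Walker system G_k phi = r_k where
  (G_k)_{ij} = rho(|i - j|), (r_k)_i = rho(i), i,j = 1..k.
Equivalently, Durbin-Levinson gives phi_{kk} iteratively:
  phi_{11} = rho(1)
  phi_{kk} = [rho(k) - sum_{j=1..k-1} phi_{k-1,j} rho(k-j)]
            / [1 - sum_{j=1..k-1} phi_{k-1,j} rho(j)],
  phi_{k,j} = phi_{k-1,j} - phi_{kk} phi_{k-1,k-j},  j = 1..k-1.
Step k = 1:
  phi_11 = rho(1) = 0.1267.
Step k = 2:
  phi_22 = [rho(2) - phi_11 rho(1)] / [1 - phi_11 rho(1)] = [0.0367 - (0.1267)(0.1267)] / [1 - (0.1267)(0.1267)]
         = 0.02064711 / 0.98394711 = 0.021.
Therefore phi_{22} = 0.0210.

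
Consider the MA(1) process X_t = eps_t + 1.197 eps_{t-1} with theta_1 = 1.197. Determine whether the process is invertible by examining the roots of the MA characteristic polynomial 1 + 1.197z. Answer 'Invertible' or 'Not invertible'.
\text{Not invertible}

The MA(q) characteristic polynomial is P(z) = 1 + 1.197z.
Invertibility requires all roots to lie outside the unit circle, i.e. |z| > 1 for every root.
This is linear in z: 1 + (1.197) z = 0  =>  z = -1/(1.197) = -0.835422,  |z| = 0.835422.
Moduli of all roots: 0.8354.
All moduli strictly greater than 1? No.
Verdict: Not invertible.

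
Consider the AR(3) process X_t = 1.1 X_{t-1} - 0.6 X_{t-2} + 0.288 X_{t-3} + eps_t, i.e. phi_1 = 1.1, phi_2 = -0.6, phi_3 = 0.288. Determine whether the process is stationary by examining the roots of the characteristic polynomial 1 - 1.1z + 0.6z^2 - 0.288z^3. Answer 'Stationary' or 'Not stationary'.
\text{Stationary}

The AR(p) characteristic polynomial is P(z) = 1 - 1.1z + 0.6z^2 - 0.288z^3.
Stationarity requires all roots to lie outside the unit circle, i.e. |z| > 1 for every root.
Degree 3: look for a simple real root z0 first, then factor out (1 - z/z0) and solve the remaining quadratic.
Testing z0 = 1.25: P(1.25) = 1 + (-1.1)(1.25) + (0.6)(1.25)^2 + (-0.288)(1.25)^3
  = 1 + (-1.375) + (0.9375) + (-0.5625) = 0.  So z_0 = 1.25 is a root, |z_0| = 1.25.
Divide out the factor (1 - 0.8 z) = (1 - z/z0) (since 1/z0 = 0.8):
  P(z) = (1 - 0.8 z)(1 + (-0.3) z + (0.36) z^2)
  [check: z-coef -0.3 - (0.8) = -1.1; z^2-coef 0.36 - (0.8)(-0.3) = 0.6; z^3-coef -(0.8)(0.36) = -0.288.]
Remaining roots from the quadratic factor 1 + (-0.3) z + (0.36) z^2:
  Set 1 + (-0.3) z + (0.36) z^2 = 0, i.e. a z^2 + b z + c = 0 with a = 0.36, b = -0.3, c = 1.
  Discriminant D = b^2 - 4ac = (-0.3)^2 - 4*(0.36)*1 = 0.09 - (1.44) = -1.35.
  D < 0, so the roots are the complex-conjugate pair z = (-b +/- i sqrt(-D)) / (2a) = 0.4167 +/- 1.6137i.
  For a conjugate pair |z|^2 = z * conj(z) = (product of roots) = c/a = 1/(0.36) = 2.777778, so |z| = sqrt(2.777778) = 1.6667 for both roots.
Moduli of all roots: 1.2500, 1.6667, 1.6667.
All moduli strictly greater than 1? Yes.
Verdict: Stationary.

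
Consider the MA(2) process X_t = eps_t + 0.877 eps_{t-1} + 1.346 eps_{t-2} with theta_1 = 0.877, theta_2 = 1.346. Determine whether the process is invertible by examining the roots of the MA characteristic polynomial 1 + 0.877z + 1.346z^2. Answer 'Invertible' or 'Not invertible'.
\text{Not invertible}

The MA(q) characteristic polynomial is P(z) = 1 + 0.877z + 1.346z^2.
Invertibility requires all roots to lie outside the unit circle, i.e. |z| > 1 for every root.
Set 1 + (0.877) z + (1.346) z^2 = 0, i.e. a z^2 + b z + c = 0 with a = 1.346, b = 0.877, c = 1.
Discriminant D = b^2 - 4ac = (0.877)^2 - 4*(1.346)*1 = 0.769129 - (5.384) = -4.614871.
D < 0, so the roots are the complex-conjugate pair z = (-b +/- i sqrt(-D)) / (2a) = -0.3258 +/- 0.798i.
For a conjugate pair |z|^2 = z * conj(z) = (product of roots) = c/a = 1/(1.346) = 0.742942, so |z| = sqrt(0.742942) = 0.8619 for both roots.
Moduli of all roots: 0.8619, 0.8619.
All moduli strictly greater than 1? No.
Verdict: Not invertible.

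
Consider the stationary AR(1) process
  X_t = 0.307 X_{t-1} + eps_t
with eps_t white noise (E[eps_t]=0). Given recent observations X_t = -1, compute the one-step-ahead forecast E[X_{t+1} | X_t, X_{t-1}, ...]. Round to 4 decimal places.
E[X_{t+1} \mid \mathcal F_t] = -0.3070

For an AR(p) model X_t = c + sum_i phi_i X_{t-i} + eps_t, the
one-step-ahead conditional mean is
  E[X_{t+1} | X_t, ...] = c + sum_i phi_i X_{t+1-i}.
Substitute known values:
  E[X_{t+1} | ...] = (0.307) * (-1)
                   = -0.3070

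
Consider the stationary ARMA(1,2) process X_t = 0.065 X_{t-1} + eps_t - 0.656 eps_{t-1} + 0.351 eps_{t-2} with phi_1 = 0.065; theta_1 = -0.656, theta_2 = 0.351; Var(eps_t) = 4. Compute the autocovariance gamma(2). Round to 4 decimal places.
\gamma(2) = 1.2040

Multiply the model equation by X_{t-k} and take expectations. With theta_0 = psi_0 = 1 and psi_j the MA(infinity) weights, this gives
  gamma(k) - sum_i phi_i gamma(k-i) = c_k,
  c_k = sigma^2 * sum_{j=k..q} theta_j psi_{j-k}   (c_k = 0 for k > q),
using gamma(-m) = gamma(m).
psi-weights needed (psi_j = theta_j + sum_i phi_i psi_{j-i}):
  psi_1 = theta_1 + phi_1 = -0.656 + (0.065) = -0.591
  psi_2 = theta_2 + phi_1 psi_1 = 0.351 + (0.065)(-0.591) = 0.312585
Right-hand sides:
  c_0 = sigma^2 (1 + theta_1 psi_1 + theta_2 psi_2) = 4 * (1 + (-0.656)(-0.591) + (0.351)(0.312585)) = 4 * 1.497413 = 5.989653
  c_1 = sigma^2 (theta_1 + theta_2 psi_1) = 4 * (-0.656 + (0.351)(-0.591)) = -3.453764
  c_2 = sigma^2 theta_2 = 4 * (0.351) = 1.404
Equations for k = 0 and k = 1 (AR order 1):
  gamma(0) = phi_1 gamma(1) + c_0
  gamma(1) = phi_1 gamma(0) + c_1
Substituting the second into the first: gamma(0) (1 - phi_1^2) = c_0 + phi_1 c_1, so
  gamma(0) = (c_0 + phi_1 c_1) / (1 - phi_1^2) = (5.989653 + (0.065)(-3.453764)) / (1 - (0.065)^2) = 5.765159 / 0.995775 = 5.78962.
  gamma(1) = phi_1 gamma(0) + c_1 = (0.065)(5.78962) + (-3.453764) = -3.077439.
For k = 2: gamma(2) = phi_1 gamma(1) + c_2
  = (0.065)(-3.077439) + (1.404) = 1.203966.
Therefore gamma(2) = 1.2040 (to 4 decimal places).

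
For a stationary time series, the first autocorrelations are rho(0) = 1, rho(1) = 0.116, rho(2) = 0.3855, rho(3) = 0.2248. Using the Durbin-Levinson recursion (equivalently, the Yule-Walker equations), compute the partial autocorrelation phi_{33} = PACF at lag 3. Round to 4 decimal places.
\phi_{33} = 0.1810

The PACF at lag k is phi_{kk}, the last component of the solution
to the Yule-Walker system G_k phi = r_k where
  (G_k)_{ij} = rho(|i - j|), (r_k)_i = rho(i), i,j = 1..k.
Equivalently, Durbin-Levinson gives phi_{kk} iteratively:
  phi_{11} = rho(1)
  phi_{kk} = [rho(k) - sum_{j=1..k-1} phi_{k-1,j} rho(k-j)]
            / [1 - sum_{j=1..k-1} phi_{k-1,j} rho(j)],
  phi_{k,j} = phi_{k-1,j} - phi_{kk} phi_{k-1,k-j},  j = 1..k-1.
Step k = 1:
  phi_11 = rho(1) = 0.116.
Step k = 2:
  phi_22 = [rho(2) - phi_11 rho(1)] / [1 - phi_11 rho(1)] = [0.3855 - (0.116)(0.116)] / [1 - (0.116)(0.116)]
         = 0.372044 / 0.986544 = 0.377119.
  Update: phi_21 = phi_11 - phi_22 phi_11 = 0.116 - (0.377119)(0.116) = 0.072254.
Step k = 3:
  phi_33 = [rho(3) - phi_21 rho(2) - phi_22 rho(1)] / [1 - phi_21 rho(1) - phi_22 rho(2)]
    numerator   = 0.2248 - (0.072254)(0.3855) - (0.377119)(0.116) = 0.15320024
    denominator = 1 - (0.072254)(0.116) - (0.377119)(0.3855) = 0.84623932
  phi_33 = 0.15320024 / 0.84623932 = 0.181.
Therefore phi_{33} = 0.1810.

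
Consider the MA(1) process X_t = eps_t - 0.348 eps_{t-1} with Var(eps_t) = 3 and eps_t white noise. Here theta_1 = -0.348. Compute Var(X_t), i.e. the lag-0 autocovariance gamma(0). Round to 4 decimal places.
\gamma(0) = 3.3633

For an MA(q) process X_t = eps_t + sum_i theta_i eps_{t-i} with
Var(eps_t) = sigma^2, the variance is
  gamma(0) = sigma^2 * (1 + sum_i theta_i^2).
  sum_i theta_i^2 = (-0.348)^2 = 0.121104.
  gamma(0) = 3 * (1 + 0.121104) = 3 * 1.121104 = 3.363312, which rounds to 3.3633.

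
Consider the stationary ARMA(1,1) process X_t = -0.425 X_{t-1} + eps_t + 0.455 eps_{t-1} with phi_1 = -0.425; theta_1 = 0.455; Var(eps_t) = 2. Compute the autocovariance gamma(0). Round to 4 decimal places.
\gamma(0) = 2.0022

Multiply the model equation by X_{t-k} and take expectations. With theta_0 = psi_0 = 1 and psi_j the MA(infinity) weights, this gives
  gamma(k) - sum_i phi_i gamma(k-i) = c_k,
  c_k = sigma^2 * sum_{j=k..q} theta_j psi_{j-k}   (c_k = 0 for k > q),
using gamma(-m) = gamma(m).
psi-weights needed (psi_j = theta_j + sum_i phi_i psi_{j-i}):
  psi_1 = theta_1 + phi_1 = 0.455 + (-0.425) = 0.03
Right-hand sides:
  c_0 = sigma^2 (1 + theta_1 psi_1) = 2 * (1 + (0.455)(0.03)) = 2 * 1.01365 = 2.0273
  c_1 = sigma^2 theta_1 = 2 * (0.455) = 0.91
  c_2 = 0
Equations for k = 0 and k = 1 (AR order 1):
  gamma(0) = phi_1 gamma(1) + c_0
  gamma(1) = phi_1 gamma(0) + c_1
Substituting the second into the first: gamma(0) (1 - phi_1^2) = c_0 + phi_1 c_1, so
  gamma(0) = (c_0 + phi_1 c_1) / (1 - phi_1^2) = (2.0273 + (-0.425)(0.91)) / (1 - (-0.425)^2) = 1.64055 / 0.819375 = 2.002197.
Therefore gamma(0) = 2.0022 (to 4 decimal places).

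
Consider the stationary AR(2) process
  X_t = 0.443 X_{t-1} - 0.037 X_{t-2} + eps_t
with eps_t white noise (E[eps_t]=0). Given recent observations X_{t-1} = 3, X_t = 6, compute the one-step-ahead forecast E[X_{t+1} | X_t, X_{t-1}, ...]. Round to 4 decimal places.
E[X_{t+1} \mid \mathcal F_t] = 2.5470

For an AR(p) model X_t = c + sum_i phi_i X_{t-i} + eps_t, the
one-step-ahead conditional mean is
  E[X_{t+1} | X_t, ...] = c + sum_i phi_i X_{t+1-i}.
Substitute known values:
  E[X_{t+1} | ...] = (0.443) * (6) + (-0.037) * (3)
                   = 2.5470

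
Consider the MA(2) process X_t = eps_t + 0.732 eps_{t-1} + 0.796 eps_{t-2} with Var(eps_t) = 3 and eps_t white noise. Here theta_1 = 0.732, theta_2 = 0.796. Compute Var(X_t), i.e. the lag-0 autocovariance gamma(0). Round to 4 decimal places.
\gamma(0) = 6.5083

For an MA(q) process X_t = eps_t + sum_i theta_i eps_{t-i} with
Var(eps_t) = sigma^2, the variance is
  gamma(0) = sigma^2 * (1 + sum_i theta_i^2).
  sum_i theta_i^2 = (0.732)^2 + (0.796)^2 = 0.535824 + 0.633616 = 1.16944.
  gamma(0) = 3 * (1 + 1.16944) = 3 * 2.16944 = 6.50832, which rounds to 6.5083.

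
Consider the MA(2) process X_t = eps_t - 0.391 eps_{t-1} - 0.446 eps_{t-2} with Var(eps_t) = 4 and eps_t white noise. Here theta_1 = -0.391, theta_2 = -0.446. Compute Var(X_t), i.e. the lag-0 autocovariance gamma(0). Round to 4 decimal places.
\gamma(0) = 5.4072

For an MA(q) process X_t = eps_t + sum_i theta_i eps_{t-i} with
Var(eps_t) = sigma^2, the variance is
  gamma(0) = sigma^2 * (1 + sum_i theta_i^2).
  sum_i theta_i^2 = (-0.391)^2 + (-0.446)^2 = 0.152881 + 0.198916 = 0.351797.
  gamma(0) = 4 * (1 + 0.351797) = 4 * 1.351797 = 5.407188, which rounds to 5.4072.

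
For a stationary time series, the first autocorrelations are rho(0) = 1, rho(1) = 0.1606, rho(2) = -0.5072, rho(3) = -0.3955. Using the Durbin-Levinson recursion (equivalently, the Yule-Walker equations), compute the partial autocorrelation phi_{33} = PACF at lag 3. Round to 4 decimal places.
\phi_{33} = -0.2661

The PACF at lag k is phi_{kk}, the last component of the solution
to the Yule-Walker system G_k phi = r_k where
  (G_k)_{ij} = rho(|i - j|), (r_k)_i = rho(i), i,j = 1..k.
Equivalently, Durbin-Levinson gives phi_{kk} iteratively:
  phi_{11} = rho(1)
  phi_{kk} = [rho(k) - sum_{j=1..k-1} phi_{k-1,j} rho(k-j)]
            / [1 - sum_{j=1..k-1} phi_{k-1,j} rho(j)],
  phi_{k,j} = phi_{k-1,j} - phi_{kk} phi_{k-1,k-j},  j = 1..k-1.
Step k = 1:
  phi_11 = rho(1) = 0.1606.
Step k = 2:
  phi_22 = [rho(2) - phi_11 rho(1)] / [1 - phi_11 rho(1)] = [-0.5072 - (0.1606)(0.1606)] / [1 - (0.1606)(0.1606)]
         = -0.53299236 / 0.97420764 = -0.547103.
  Update: phi_21 = phi_11 - phi_22 phi_11 = 0.1606 - (-0.547103)(0.1606) = 0.248465.
Step k = 3:
  phi_33 = [rho(3) - phi_21 rho(2) - phi_22 rho(1)] / [1 - phi_21 rho(1) - phi_22 rho(2)]
    numerator   = -0.3955 - (0.248465)(-0.5072) - (-0.547103)(0.1606) = -0.18161383
    denominator = 1 - (0.248465)(0.1606) - (-0.547103)(-0.5072) = 0.68260568
  phi_33 = -0.18161383 / 0.68260568 = -0.2661.
Therefore phi_{33} = -0.2661.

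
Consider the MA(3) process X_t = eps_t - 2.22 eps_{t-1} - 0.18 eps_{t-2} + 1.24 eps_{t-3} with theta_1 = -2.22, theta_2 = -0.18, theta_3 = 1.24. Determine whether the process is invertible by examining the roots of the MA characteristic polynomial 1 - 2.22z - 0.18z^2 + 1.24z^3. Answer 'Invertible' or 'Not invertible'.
\text{Not invertible}

The MA(q) characteristic polynomial is P(z) = 1 - 2.22z - 0.18z^2 + 1.24z^3.
Invertibility requires all roots to lie outside the unit circle, i.e. |z| > 1 for every root.
Degree 3: look for a simple real root z0 first, then factor out (1 - z/z0) and solve the remaining quadratic.
Testing z0 = 0.5: P(0.5) = 1 + (-2.22)(0.5) + (-0.18)(0.5)^2 + (1.24)(0.5)^3
  = 1 + (-1.11) + (-0.045) + (0.155) = 0.  So z_0 = 0.5 is a root, |z_0| = 0.5.
Divide out the factor (1 - 2 z) = (1 - z/z0) (since 1/z0 = 2):
  P(z) = (1 - 2 z)(1 + (-0.22) z + (-0.62) z^2)
  [check: z-coef -0.22 - (2) = -2.22; z^2-coef -0.62 - (2)(-0.22) = -0.18; z^3-coef -(2)(-0.62) = 1.24.]
Remaining roots from the quadratic factor 1 + (-0.22) z + (-0.62) z^2:
  Set 1 + (-0.22) z + (-0.62) z^2 = 0, i.e. a z^2 + b z + c = 0 with a = -0.62, b = -0.22, c = 1.
  Discriminant D = b^2 - 4ac = (-0.22)^2 - 4*(-0.62)*1 = 0.0484 - (-2.48) = 2.5284.
  D >= 0, so the roots are real: z = (-b +/- sqrt(D)) / (2a) = (0.22 +/- 1.590094) / (-1.24).
    z_1 = (0.22 + 1.590094) / (-1.24) = -1.4598,   |z_1| = 1.4598.
    z_2 = (0.22 - 1.590094) / (-1.24) = 1.1049,   |z_2| = 1.1049.
Moduli of all roots: 0.5000, 1.4598, 1.1049.
All moduli strictly greater than 1? No.
Verdict: Not invertible.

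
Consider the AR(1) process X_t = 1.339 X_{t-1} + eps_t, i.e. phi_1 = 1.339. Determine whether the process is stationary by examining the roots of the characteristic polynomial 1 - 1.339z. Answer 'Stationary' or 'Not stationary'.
\text{Not stationary}

The AR(p) characteristic polynomial is P(z) = 1 - 1.339z.
Stationarity requires all roots to lie outside the unit circle, i.e. |z| > 1 for every root.
This is linear in z: 1 + (-1.339) z = 0  =>  z = -1/(-1.339) = 0.746826,  |z| = 0.746826.
Moduli of all roots: 0.7468.
All moduli strictly greater than 1? No.
Verdict: Not stationary.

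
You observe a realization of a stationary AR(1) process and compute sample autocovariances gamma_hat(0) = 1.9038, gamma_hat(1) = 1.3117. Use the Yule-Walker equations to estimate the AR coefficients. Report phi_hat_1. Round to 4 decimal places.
\hat\phi_{1} = 0.6890

The Yule-Walker equations for an AR(p) process read, in matrix form,
  Gamma_p phi = r_p,   with   (Gamma_p)_{ij} = gamma(|i - j|),
                       (r_p)_i = gamma(i),   i,j = 1..p.
Substitute the sample gammas (Toeplitz matrix and right-hand side of size 1):
  Gamma_p = [[1.9038]]
  r_p     = [1.3117]
With p = 1 this is the single equation gamma(0) phi_1 = gamma(1):
  phi_hat_1 = gamma(1) / gamma(0) = 1.3117 / 1.9038 = 0.6890.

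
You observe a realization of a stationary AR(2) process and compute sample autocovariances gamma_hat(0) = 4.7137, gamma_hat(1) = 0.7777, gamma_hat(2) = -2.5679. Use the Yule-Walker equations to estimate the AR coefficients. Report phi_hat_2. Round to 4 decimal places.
\hat\phi_{2} = -0.5880

The Yule-Walker equations for an AR(p) process read, in matrix form,
  Gamma_p phi = r_p,   with   (Gamma_p)_{ij} = gamma(|i - j|),
                       (r_p)_i = gamma(i),   i,j = 1..p.
Substitute the sample gammas (Toeplitz matrix and right-hand side of size 2):
  Gamma_p = [[4.7137, 0.7777], [0.7777, 4.7137]]
  r_p     = [0.7777, -2.5679]
Written out:
  4.7137 phi_1 + 0.7777 phi_2 = 0.7777
  0.7777 phi_1 + 4.7137 phi_2 = -2.5679
Solve by Cramer's rule:
  det = gamma(0)^2 - gamma(1)^2 = (4.7137)^2 - (0.7777)^2 = 22.21896769 - 0.60481729 = 21.6141504
  phi_hat_1 = [gamma(1) gamma(0) - gamma(1) gamma(2)] / det = [(0.7777)(4.7137) - (0.7777)(-2.5679)] / 21.6141504 = 5.66290032 / 21.6141504 = 0.262
  phi_hat_2 = [gamma(0) gamma(2) - gamma(1)^2] / det = [(4.7137)(-2.5679) - (0.7777)^2] / 21.6141504 = -12.70912752 / 21.6141504 = -0.588
So phi_hat = [0.2620, -0.5880].
Therefore phi_hat_2 = -0.5880.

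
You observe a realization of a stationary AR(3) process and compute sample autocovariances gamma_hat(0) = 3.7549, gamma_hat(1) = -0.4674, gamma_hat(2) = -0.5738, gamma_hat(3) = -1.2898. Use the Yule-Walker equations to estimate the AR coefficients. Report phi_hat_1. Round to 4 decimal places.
\hat\phi_{1} = -0.2150

The Yule-Walker equations for an AR(p) process read, in matrix form,
  Gamma_p phi = r_p,   with   (Gamma_p)_{ij} = gamma(|i - j|),
                       (r_p)_i = gamma(i),   i,j = 1..p.
Substitute the sample gammas (Toeplitz matrix and right-hand side of size 3):
  Gamma_p = [[3.7549, -0.4674, -0.5738], [-0.4674, 3.7549, -0.4674], [-0.5738, -0.4674, 3.7549]]
  r_p     = [-0.4674, -0.5738, -1.2898]
Written out (R1..R3):
  (R1) 3.7549 phi_1 - 0.4674 phi_2 - 0.5738 phi_3 = -0.4674
  (R2) -0.4674 phi_1 + 3.7549 phi_2 - 0.4674 phi_3 = -0.5738
  (R3) -0.5738 phi_1 - 0.4674 phi_2 + 3.7549 phi_3 = -1.2898
Gaussian elimination:
  R2 <- R2 - (-0.4674/3.7549) R1 = R2 - (-0.124477) R1:  3.696719 phi_2 - 0.538825 phi_3 = -0.631981
  R3 <- R3 - (-0.5738/3.7549) R1 = R3 - (-0.152814) R1:  -0.538825 phi_2 + 3.667216 phi_3 = -1.361225
  R3 <- R3 - (-0.538825/3.696719) R2 = R3 - (-0.145758) R2:  3.588678 phi_3 = -1.453341
Back-substitution:
  phi_hat_3 = -1.453341 / 3.588678 = -0.40498
  phi_hat_2 = (-0.631981 - (-0.538825)(-0.40498)) / 3.696719 = -0.229986
  phi_hat_1 = (-0.4674 - (-0.4674)(-0.229986) - (-0.5738)(-0.40498)) / 3.7549 = -0.214992
So phi_hat = [-0.2150, -0.2300, -0.4050].
Therefore phi_hat_1 = -0.2150.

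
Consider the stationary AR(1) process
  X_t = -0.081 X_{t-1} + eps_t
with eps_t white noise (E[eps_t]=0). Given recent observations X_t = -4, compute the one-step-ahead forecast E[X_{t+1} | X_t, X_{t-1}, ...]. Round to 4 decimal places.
E[X_{t+1} \mid \mathcal F_t] = 0.3240

For an AR(p) model X_t = c + sum_i phi_i X_{t-i} + eps_t, the
one-step-ahead conditional mean is
  E[X_{t+1} | X_t, ...] = c + sum_i phi_i X_{t+1-i}.
Substitute known values:
  E[X_{t+1} | ...] = (-0.081) * (-4)
                   = 0.3240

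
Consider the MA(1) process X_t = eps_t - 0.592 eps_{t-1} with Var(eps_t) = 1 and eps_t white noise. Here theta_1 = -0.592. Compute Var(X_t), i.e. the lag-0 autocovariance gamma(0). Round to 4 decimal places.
\gamma(0) = 1.3505

For an MA(q) process X_t = eps_t + sum_i theta_i eps_{t-i} with
Var(eps_t) = sigma^2, the variance is
  gamma(0) = sigma^2 * (1 + sum_i theta_i^2).
  sum_i theta_i^2 = (-0.592)^2 = 0.350464.
  gamma(0) = 1 * (1 + 0.350464) = 1 * 1.350464 = 1.350464, which rounds to 1.3505.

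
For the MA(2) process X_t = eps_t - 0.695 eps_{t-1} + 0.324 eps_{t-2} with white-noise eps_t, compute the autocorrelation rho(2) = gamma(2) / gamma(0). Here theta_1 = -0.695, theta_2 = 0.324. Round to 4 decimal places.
\rho(2) = 0.2040

For an MA(q) process with theta_0 = 1, the autocovariance is
  gamma(k) = sigma^2 * sum_{i=0..q-k} theta_i * theta_{i+k},
and rho(k) = gamma(k) / gamma(0). Sigma^2 cancels.
  numerator   = (1)*(0.324) = 0.324.
  denominator = (1)^2 + (-0.695)^2 + (0.324)^2 = 1.588001.
  rho(2) = 0.324 / 1.588001 = 0.2040.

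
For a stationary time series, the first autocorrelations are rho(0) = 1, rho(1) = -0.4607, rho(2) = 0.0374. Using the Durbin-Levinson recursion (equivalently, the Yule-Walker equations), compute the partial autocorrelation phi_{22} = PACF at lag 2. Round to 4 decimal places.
\phi_{22} = -0.2220

The PACF at lag k is phi_{kk}, the last component of the solution
to the Yule-Walker system G_k phi = r_k where
  (G_k)_{ij} = rho(|i - j|), (r_k)_i = rho(i), i,j = 1..k.
Equivalently, Durbin-Levinson gives phi_{kk} iteratively:
  phi_{11} = rho(1)
  phi_{kk} = [rho(k) - sum_{j=1..k-1} phi_{k-1,j} rho(k-j)]
            / [1 - sum_{j=1..k-1} phi_{k-1,j} rho(j)],
  phi_{k,j} = phi_{k-1,j} - phi_{kk} phi_{k-1,k-j},  j = 1..k-1.
Step k = 1:
  phi_11 = rho(1) = -0.4607.
Step k = 2:
  phi_22 = [rho(2) - phi_11 rho(1)] / [1 - phi_11 rho(1)] = [0.0374 - (-0.4607)(-0.4607)] / [1 - (-0.4607)(-0.4607)]
         = -0.17484449 / 0.78775551 = -0.222.
Therefore phi_{22} = -0.2220.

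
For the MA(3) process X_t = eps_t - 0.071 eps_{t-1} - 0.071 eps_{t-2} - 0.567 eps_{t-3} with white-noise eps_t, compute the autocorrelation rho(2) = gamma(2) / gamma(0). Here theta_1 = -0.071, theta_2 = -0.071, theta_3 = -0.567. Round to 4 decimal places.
\rho(2) = -0.0231

For an MA(q) process with theta_0 = 1, the autocovariance is
  gamma(k) = sigma^2 * sum_{i=0..q-k} theta_i * theta_{i+k},
and rho(k) = gamma(k) / gamma(0). Sigma^2 cancels.
  numerator   = (1)*(-0.071) + (-0.071)*(-0.567) = -0.030743.
  denominator = (1)^2 + (-0.071)^2 + (-0.071)^2 + (-0.567)^2 = 1.331571.
  rho(2) = -0.030743 / 1.331571 = -0.0231.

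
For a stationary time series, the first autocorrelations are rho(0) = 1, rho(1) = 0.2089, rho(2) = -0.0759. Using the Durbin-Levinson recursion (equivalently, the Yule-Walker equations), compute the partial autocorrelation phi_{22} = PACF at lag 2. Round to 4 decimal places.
\phi_{22} = -0.1250

The PACF at lag k is phi_{kk}, the last component of the solution
to the Yule-Walker system G_k phi = r_k where
  (G_k)_{ij} = rho(|i - j|), (r_k)_i = rho(i), i,j = 1..k.
Equivalently, Durbin-Levinson gives phi_{kk} iteratively:
  phi_{11} = rho(1)
  phi_{kk} = [rho(k) - sum_{j=1..k-1} phi_{k-1,j} rho(k-j)]
            / [1 - sum_{j=1..k-1} phi_{k-1,j} rho(j)],
  phi_{k,j} = phi_{k-1,j} - phi_{kk} phi_{k-1,k-j},  j = 1..k-1.
Step k = 1:
  phi_11 = rho(1) = 0.2089.
Step k = 2:
  phi_22 = [rho(2) - phi_11 rho(1)] / [1 - phi_11 rho(1)] = [-0.0759 - (0.2089)(0.2089)] / [1 - (0.2089)(0.2089)]
         = -0.11953921 / 0.95636079 = -0.125.
Therefore phi_{22} = -0.1250.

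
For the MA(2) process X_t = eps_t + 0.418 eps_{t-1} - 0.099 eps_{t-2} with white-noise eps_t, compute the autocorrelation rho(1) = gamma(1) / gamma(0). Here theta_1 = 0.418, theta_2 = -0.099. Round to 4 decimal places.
\rho(1) = 0.3179

For an MA(q) process with theta_0 = 1, the autocovariance is
  gamma(k) = sigma^2 * sum_{i=0..q-k} theta_i * theta_{i+k},
and rho(k) = gamma(k) / gamma(0). Sigma^2 cancels.
  numerator   = (1)*(0.418) + (0.418)*(-0.099) = 0.376618.
  denominator = (1)^2 + (0.418)^2 + (-0.099)^2 = 1.184525.
  rho(1) = 0.376618 / 1.184525 = 0.3179.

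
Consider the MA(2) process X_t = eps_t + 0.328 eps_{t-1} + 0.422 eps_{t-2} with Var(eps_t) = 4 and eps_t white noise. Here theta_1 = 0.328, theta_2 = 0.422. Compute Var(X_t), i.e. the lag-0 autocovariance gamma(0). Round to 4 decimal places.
\gamma(0) = 5.1427

For an MA(q) process X_t = eps_t + sum_i theta_i eps_{t-i} with
Var(eps_t) = sigma^2, the variance is
  gamma(0) = sigma^2 * (1 + sum_i theta_i^2).
  sum_i theta_i^2 = (0.328)^2 + (0.422)^2 = 0.107584 + 0.178084 = 0.285668.
  gamma(0) = 4 * (1 + 0.285668) = 4 * 1.285668 = 5.142672, which rounds to 5.1427.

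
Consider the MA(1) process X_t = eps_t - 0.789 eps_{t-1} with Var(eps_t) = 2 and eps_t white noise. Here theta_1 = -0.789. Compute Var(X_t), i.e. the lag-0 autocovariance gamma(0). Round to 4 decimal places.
\gamma(0) = 3.2450

For an MA(q) process X_t = eps_t + sum_i theta_i eps_{t-i} with
Var(eps_t) = sigma^2, the variance is
  gamma(0) = sigma^2 * (1 + sum_i theta_i^2).
  sum_i theta_i^2 = (-0.789)^2 = 0.622521.
  gamma(0) = 2 * (1 + 0.622521) = 2 * 1.622521 = 3.245042, which rounds to 3.2450.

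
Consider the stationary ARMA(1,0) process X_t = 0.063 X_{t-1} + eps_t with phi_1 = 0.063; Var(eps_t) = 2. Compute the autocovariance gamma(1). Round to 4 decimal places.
\gamma(1) = 0.1265

Multiply the model equation by X_{t-k} and take expectations. With theta_0 = psi_0 = 1 and psi_j the MA(infinity) weights, this gives
  gamma(k) - sum_i phi_i gamma(k-i) = c_k,
  c_k = sigma^2 * sum_{j=k..q} theta_j psi_{j-k}   (c_k = 0 for k > q),
using gamma(-m) = gamma(m).
Pure AR (q = 0): c_0 = sigma^2 = 2, c_k = 0 for k >= 1.
Equations for k = 0 and k = 1 (AR order 1):
  gamma(0) = phi_1 gamma(1) + c_0
  gamma(1) = phi_1 gamma(0) + c_1
Substituting the second into the first: gamma(0) (1 - phi_1^2) = c_0 + phi_1 c_1, so
  gamma(0) = c_0 / (1 - phi_1^2) = 2 / (1 - (0.063)^2) = 2 / 0.996031 = 2.00797.
  gamma(1) = phi_1 gamma(0) = (0.063)(2.00797) = 0.126502.
Therefore gamma(1) = 0.1265 (to 4 decimal places).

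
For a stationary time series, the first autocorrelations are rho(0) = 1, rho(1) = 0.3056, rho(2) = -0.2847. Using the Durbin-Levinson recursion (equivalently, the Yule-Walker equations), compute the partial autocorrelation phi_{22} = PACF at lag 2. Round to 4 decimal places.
\phi_{22} = -0.4170

The PACF at lag k is phi_{kk}, the last component of the solution
to the Yule-Walker system G_k phi = r_k where
  (G_k)_{ij} = rho(|i - j|), (r_k)_i = rho(i), i,j = 1..k.
Equivalently, Durbin-Levinson gives phi_{kk} iteratively:
  phi_{11} = rho(1)
  phi_{kk} = [rho(k) - sum_{j=1..k-1} phi_{k-1,j} rho(k-j)]
            / [1 - sum_{j=1..k-1} phi_{k-1,j} rho(j)],
  phi_{k,j} = phi_{k-1,j} - phi_{kk} phi_{k-1,k-j},  j = 1..k-1.
Step k = 1:
  phi_11 = rho(1) = 0.3056.
Step k = 2:
  phi_22 = [rho(2) - phi_11 rho(1)] / [1 - phi_11 rho(1)] = [-0.2847 - (0.3056)(0.3056)] / [1 - (0.3056)(0.3056)]
         = -0.37809136 / 0.90660864 = -0.417.
Therefore phi_{22} = -0.4170.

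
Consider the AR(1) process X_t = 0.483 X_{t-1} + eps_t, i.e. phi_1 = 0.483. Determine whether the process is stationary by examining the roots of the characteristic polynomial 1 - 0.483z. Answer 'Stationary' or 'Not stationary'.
\text{Stationary}

The AR(p) characteristic polynomial is P(z) = 1 - 0.483z.
Stationarity requires all roots to lie outside the unit circle, i.e. |z| > 1 for every root.
This is linear in z: 1 + (-0.483) z = 0  =>  z = -1/(-0.483) = 2.070393,  |z| = 2.070393.
Moduli of all roots: 2.0704.
All moduli strictly greater than 1? Yes.
Verdict: Stationary.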